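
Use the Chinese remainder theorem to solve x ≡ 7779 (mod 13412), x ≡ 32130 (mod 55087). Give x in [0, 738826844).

2180523

Write x = 7779 + 13412·k. Then 13412·k ≡ 32130 − 7779 ≡ 24351 (mod 55087).
Need 13412⁻¹ mod 55087. Extended Euclid on (55087, 13412):
55087 = 4×13412 + 1439
13412 = 9×1439 + 461
1439 = 3×461 + 56
461 = 8×56 + 13
56 = 4×13 + 4
13 = 3×4 + 1
4 = 4×1 + 0
Back-substitute:
1 = 13 − 3·4
1 = −3·56 + 13·13
1 = 13·461 − 107·56
1 = −107·1439 + 334·461
1 = 334·13412 − 3113·1439
1 = −3113·55087 + 12786·13412
13412⁻¹ ≡ 12786 (mod 55087), so k ≡ 12786·24351 ≡ 162 (mod 55087).
x = 7779 + 13412·162 = 2180523.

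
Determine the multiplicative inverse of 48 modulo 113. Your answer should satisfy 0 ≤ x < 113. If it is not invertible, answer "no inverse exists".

Apply the Euclidean algorithm to 113 and 48:
113 = 2×48 + 17
48 = 2×17 + 14
17 = 1×14 + 3
14 = 4×3 + 2
3 = 1×2 + 1
2 = 2×1 + 0
Since gcd(48, 113) = 1, back-substitute to write 1 as a combination:
1 = 3 − 2
1 = −14 + 5·3
1 = 5·17 − 6·14
1 = −6·48 + 17·17
1 = 17·113 − 40·48
Thus 48·(-40) ≡ 1 (mod 113); reducing, -40 mod 113 = 73.

73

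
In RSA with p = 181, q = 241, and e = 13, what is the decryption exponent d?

φ(n) = (p−1)(q−1) = 180·240 = 43200.
Need d with 13·d ≡ 1 (mod 43200). Apply the extended Euclidean algorithm:
43200 = 3323·13 + 1
13 = 13·1 + 0
Back-substitute:
1 = 43200 − 3323·13
So 13·(-3323) ≡ 1 (mod 43200), hence d ≡ -3323 ≡ 39877 (mod 43200).

39877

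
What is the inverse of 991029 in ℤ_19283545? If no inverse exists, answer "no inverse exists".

Apply the Euclidean algorithm to 19283545 and 991029:
19283545 = 19·991029 + 453994
991029 = 2·453994 + 83041
453994 = 5·83041 + 38789
83041 = 2·38789 + 5463
38789 = 7·5463 + 548
5463 = 9·548 + 531
548 = 1·531 + 17
531 = 31·17 + 4
17 = 4·4 + 1
4 = 4·1 + 0
Since gcd(991029, 19283545) = 1, back-substitute to write 1 as a combination:
1 = 17 − 4·4
1 = −4·531 + 125·17
1 = 125·548 − 129·531
1 = −129·5463 + 1286·548
1 = 1286·38789 − 9131·5463
1 = −9131·83041 + 19548·38789
1 = 19548·453994 − 106871·83041
1 = −106871·991029 + 233290·453994
1 = 233290·19283545 − 4539381·991029
So 991029·(-4539381) ≡ 1 (mod 19283545), and -4539381 ≡ 14744164 (mod 19283545).

14744164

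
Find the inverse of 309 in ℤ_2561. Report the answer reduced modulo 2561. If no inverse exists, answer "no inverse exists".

Extended Euclidean algorithm:
2561 = 8·309 + 89
309 = 3·89 + 42
89 = 2·42 + 5
42 = 8·5 + 2
5 = 2·2 + 1
2 = 2·1 + 0
gcd = 1, so the inverse exists. Back-substitute:
1 = 5 − 2·2
1 = −2·42 + 17·5
1 = 17·89 − 36·42
1 = −36·309 + 125·89
1 = 125·2561 − 1036·309
Hence 309⁻¹ ≡ -1036 ≡ 1525 (mod 2561).

1525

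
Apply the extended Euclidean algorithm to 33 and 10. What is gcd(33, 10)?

1

Apply Euclid's algorithm to 33 and 10:
33 = 3*10 + 3
10 = 3*3 + 1
3 = 3*1 + 0
gcd(33, 10) = 1.
Working backward:
1 = 10 − 3·3
1 = −3·33 + 10·10
So 1 = (-3)·33 + (10)·10.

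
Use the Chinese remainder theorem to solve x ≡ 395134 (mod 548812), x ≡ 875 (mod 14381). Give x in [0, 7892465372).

Write x = 395134 + 548812·k. Then 548812·k ≡ 875 − 395134 ≡ 8409 (mod 14381).
Need 548812⁻¹ mod 14381. Extended Euclid on (14381, 2334):
14381 = 6·2334 + 377
2334 = 6·377 + 72
377 = 5·72 + 17
72 = 4·17 + 4
17 = 4·4 + 1
4 = 4·1 + 0
Back-substitute:
1 = 17 − 4·4
1 = −4·72 + 17·17
1 = 17·377 − 89·72
1 = −89·2334 + 551·377
1 = 551·14381 − 3395·2334
548812⁻¹ ≡ 10986 (mod 14381), so k ≡ 10986·8409 ≡ 12111 (mod 14381).
x = 395134 + 548812·12111 = 6647057266.

6647057266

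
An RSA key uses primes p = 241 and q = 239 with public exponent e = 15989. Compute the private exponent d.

43709

φ(n) = (p−1)(q−1) = 240·238 = 57120.
Need d with 15989·d ≡ 1 (mod 57120). Apply the extended Euclidean algorithm:
57120 = 3*15989 + 9153
15989 = 1*9153 + 6836
9153 = 1*6836 + 2317
6836 = 2*2317 + 2202
2317 = 1*2202 + 115
2202 = 19*115 + 17
115 = 6*17 + 13
17 = 1*13 + 4
13 = 3*4 + 1
4 = 4*1 + 0
Back-substitute:
1 = 13 − 3·4
1 = −3·17 + 4·13
1 = 4·115 − 27·17
1 = −27·2202 + 517·115
1 = 517·2317 − 544·2202
1 = −544·6836 + 1605·2317
1 = 1605·9153 − 2149·6836
1 = −2149·15989 + 3754·9153
1 = 3754·57120 − 13411·15989
So 15989·(-13411) ≡ 1 (mod 57120), hence d ≡ -13411 ≡ 43709 (mod 57120).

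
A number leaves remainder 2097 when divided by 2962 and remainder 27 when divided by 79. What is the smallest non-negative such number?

Write x = 2097 + 2962·k. Then 2962·k ≡ 27 − 2097 ≡ 63 (mod 79).
Need 2962⁻¹ mod 79. Extended Euclid on (79, 39):
79 = 2×39 + 1
39 = 39×1 + 0
Back-substitute:
1 = 79 − 2·39
2962⁻¹ ≡ 77 (mod 79), so k ≡ 77·63 ≡ 32 (mod 79).
x = 2097 + 2962·32 = 96881.

96881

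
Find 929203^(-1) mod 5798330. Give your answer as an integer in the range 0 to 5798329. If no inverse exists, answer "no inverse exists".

640017

gcd(5798330, 929203) by repeated division:
5798330 = 6×929203 + 223112
929203 = 4×223112 + 36755
223112 = 6×36755 + 2582
36755 = 14×2582 + 607
2582 = 4×607 + 154
607 = 3×154 + 145
154 = 1×145 + 9
145 = 16×9 + 1
9 = 9×1 + 0
gcd = 1, so the inverse exists. Back-substitute:
1 = 145 − 16·9
1 = −16·154 + 17·145
1 = 17·607 − 67·154
1 = −67·2582 + 285·607
1 = 285·36755 − 4057·2582
1 = −4057·223112 + 24627·36755
1 = 24627·929203 − 102565·223112
1 = −102565·5798330 + 640017·929203
So 929203·640017 ≡ 1 (mod 5798330).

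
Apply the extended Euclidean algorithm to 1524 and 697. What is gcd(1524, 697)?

1

Repeated division:
1524 = 2·697 + 130
697 = 5·130 + 47
130 = 2·47 + 36
47 = 1·36 + 11
36 = 3·11 + 3
11 = 3·3 + 2
3 = 1·2 + 1
2 = 2·1 + 0
gcd(1524, 697) = 1.
Express as a combination:
1 = 3 − 2
1 = −11 + 4·3
1 = 4·36 − 13·11
1 = −13·47 + 17·36
1 = 17·130 − 47·47
1 = −47·697 + 252·130
1 = 252·1524 − 551·697
So 1 = (252)·1524 + (-551)·697.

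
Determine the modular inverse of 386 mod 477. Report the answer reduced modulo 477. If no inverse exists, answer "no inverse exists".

152

Run Euclid on (477, 386):
477 = 1*386 + 91
386 = 4*91 + 22
91 = 4*22 + 3
22 = 7*3 + 1
3 = 3*1 + 0
The gcd is 1. Working backward:
1 = 22 − 7·3
1 = −7·91 + 29·22
1 = 29·386 − 123·91
1 = −123·477 + 152·386
So 386·152 ≡ 1 (mod 477).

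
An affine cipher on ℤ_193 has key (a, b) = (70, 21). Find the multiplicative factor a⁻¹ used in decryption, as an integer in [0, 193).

91

Extended Euclidean algorithm:
193 = 2×70 + 53
70 = 1×53 + 17
53 = 3×17 + 2
17 = 8×2 + 1
2 = 2×1 + 0
The gcd is 1. Working backward:
1 = 17 − 8·2
1 = −8·53 + 25·17
1 = 25·70 − 33·53
1 = −33·193 + 91·70
So 70·91 ≡ 1 (mod 193).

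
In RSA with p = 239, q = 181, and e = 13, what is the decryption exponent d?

φ(n) = (p−1)(q−1) = 238·180 = 42840.
Need d with 13·d ≡ 1 (mod 42840). Apply the extended Euclidean algorithm:
42840 = 3295×13 + 5
13 = 2×5 + 3
5 = 1×3 + 2
3 = 1×2 + 1
2 = 2×1 + 0
Back-substitute:
1 = 3 − 2
1 = −5 + 2·3
1 = 2·13 − 5·5
1 = −5·42840 + 16477·13
So 13·16477 ≡ 1 (mod 42840), hence d = 16477.

16477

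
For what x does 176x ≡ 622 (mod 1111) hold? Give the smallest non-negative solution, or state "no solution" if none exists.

gcd(176, 1111):
1111 = 6*176 + 55
176 = 3*55 + 11
55 = 5*11 + 0
gcd = 11, but 11 ∤ 622, so the congruence has no solution.

no solution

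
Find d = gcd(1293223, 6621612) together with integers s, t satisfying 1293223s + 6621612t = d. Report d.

Repeated division:
6621612 = 5×1293223 + 155497
1293223 = 8×155497 + 49247
155497 = 3×49247 + 7756
49247 = 6×7756 + 2711
7756 = 2×2711 + 2334
2711 = 1×2334 + 377
2334 = 6×377 + 72
377 = 5×72 + 17
72 = 4×17 + 4
17 = 4×4 + 1
4 = 4×1 + 0
gcd(1293223, 6621612) = 1.
Working backward:
1 = 17 − 4·4
1 = −4·72 + 17·17
1 = 17·377 − 89·72
1 = −89·2334 + 551·377
1 = 551·2711 − 640·2334
1 = −640·7756 + 1831·2711
1 = 1831·49247 − 11626·7756
1 = −11626·155497 + 36709·49247
1 = 36709·1293223 − 305298·155497
1 = −305298·6621612 + 1563199·1293223
So 1 = (-305298)·6621612 + (1563199)·1293223.

1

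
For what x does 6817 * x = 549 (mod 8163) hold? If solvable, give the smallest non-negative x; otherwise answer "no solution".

First find gcd(6817, 8163):
8163 = 1×6817 + 1346
6817 = 5×1346 + 87
1346 = 15×87 + 41
87 = 2×41 + 5
41 = 8×5 + 1
5 = 5×1 + 0
gcd = 1, so a unique solution mod 8163 exists.
Back-substitute for the Bézout coefficients:
1 = 41 − 8·5
1 = −8·87 + 17·41
1 = 17·1346 − 263·87
1 = −263·6817 + 1332·1346
1 = 1332·8163 − 1595·6817
So 6817·(-1595) ≡ 1 (mod 8163), giving 6817⁻¹ ≡ 6568.
x ≡ 6817⁻¹·549 ≡ 6568·549 ≡ 5949 (mod 8163).

5949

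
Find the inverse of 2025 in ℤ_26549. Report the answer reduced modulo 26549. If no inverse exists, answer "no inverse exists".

2963

gcd(26549, 2025) by repeated division:
26549 = 13*2025 + 224
2025 = 9*224 + 9
224 = 24*9 + 8
9 = 1*8 + 1
8 = 8*1 + 0
Since gcd(2025, 26549) = 1, back-substitute to write 1 as a combination:
1 = 9 − 8
1 = −224 + 25·9
1 = 25·2025 − 226·224
1 = −226·26549 + 2963·2025
So 2025·2963 ≡ 1 (mod 26549).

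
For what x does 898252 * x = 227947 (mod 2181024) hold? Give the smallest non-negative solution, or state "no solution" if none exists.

no solution

gcd(898252, 2181024):
2181024 = 2·898252 + 384520
898252 = 2·384520 + 129212
384520 = 2·129212 + 126096
129212 = 1·126096 + 3116
126096 = 40·3116 + 1456
3116 = 2·1456 + 204
1456 = 7·204 + 28
204 = 7·28 + 8
28 = 3·8 + 4
8 = 2·4 + 0
gcd = 4, but 4 ∤ 227947, so the congruence has no solution.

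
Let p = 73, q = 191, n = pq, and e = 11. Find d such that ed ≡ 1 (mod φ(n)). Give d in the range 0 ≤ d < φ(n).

3731

φ(n) = (p−1)(q−1) = 72·190 = 13680.
Need d with 11·d ≡ 1 (mod 13680). Apply the extended Euclidean algorithm:
13680 = 1243·11 + 7
11 = 1·7 + 4
7 = 1·4 + 3
4 = 1·3 + 1
3 = 3·1 + 0
Back-substitute:
1 = 4 − 3
1 = −7 + 2·4
1 = 2·11 − 3·7
1 = −3·13680 + 3731·11
So 11·3731 ≡ 1 (mod 13680), hence d = 3731.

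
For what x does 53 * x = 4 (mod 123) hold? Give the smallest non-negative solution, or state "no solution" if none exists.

14

First find gcd(53, 123):
123 = 2·53 + 17
53 = 3·17 + 2
17 = 8·2 + 1
2 = 2·1 + 0
gcd = 1, so a unique solution mod 123 exists.
Back-substitute for the Bézout coefficients:
1 = 17 − 8·2
1 = −8·53 + 25·17
1 = 25·123 − 58·53
So 53·(-58) ≡ 1 (mod 123), giving 53⁻¹ ≡ 65.
x ≡ 53⁻¹·4 ≡ 65·4 ≡ 14 (mod 123).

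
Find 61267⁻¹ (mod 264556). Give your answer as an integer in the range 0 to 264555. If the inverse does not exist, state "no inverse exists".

184991

Apply the Euclidean algorithm to 264556 and 61267:
264556 = 4*61267 + 19488
61267 = 3*19488 + 2803
19488 = 6*2803 + 2670
2803 = 1*2670 + 133
2670 = 20*133 + 10
133 = 13*10 + 3
10 = 3*3 + 1
3 = 3*1 + 0
Since gcd(61267, 264556) = 1, back-substitute to write 1 as a combination:
1 = 10 − 3·3
1 = −3·133 + 40·10
1 = 40·2670 − 803·133
1 = −803·2803 + 843·2670
1 = 843·19488 − 5861·2803
1 = −5861·61267 + 18426·19488
1 = 18426·264556 − 79565·61267
Hence 61267⁻¹ ≡ -79565 ≡ 184991 (mod 264556).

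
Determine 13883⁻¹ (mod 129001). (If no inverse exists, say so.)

gcd(129001, 13883) by repeated division:
129001 = 9*13883 + 4054
13883 = 3*4054 + 1721
4054 = 2*1721 + 612
1721 = 2*612 + 497
612 = 1*497 + 115
497 = 4*115 + 37
115 = 3*37 + 4
37 = 9*4 + 1
4 = 4*1 + 0
Since gcd(13883, 129001) = 1, back-substitute to write 1 as a combination:
1 = 37 − 9·4
1 = −9·115 + 28·37
1 = 28·497 − 121·115
1 = −121·612 + 149·497
1 = 149·1721 − 419·612
1 = −419·4054 + 987·1721
1 = 987·13883 − 3380·4054
1 = −3380·129001 + 31407·13883
So 13883·31407 ≡ 1 (mod 129001).

31407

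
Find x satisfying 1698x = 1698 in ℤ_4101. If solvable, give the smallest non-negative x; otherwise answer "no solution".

First find gcd(1698, 4101):
4101 = 2·1698 + 705
1698 = 2·705 + 288
705 = 2·288 + 129
288 = 2·129 + 30
129 = 4·30 + 9
30 = 3·9 + 3
9 = 3·3 + 0
gcd = 3 and 3 | 1698, so solutions exist. Divide through by 3: 566x ≡ 566 (mod 1367).
Now find 566⁻¹ mod 1367:
1367 = 2×566 + 235
566 = 2×235 + 96
235 = 2×96 + 43
96 = 2×43 + 10
43 = 4×10 + 3
10 = 3×3 + 1
3 = 3×1 + 0
Back-substitute:
1 = 10 − 3·3
1 = −3·43 + 13·10
1 = 13·96 − 29·43
1 = −29·235 + 71·96
1 = 71·566 − 171·235
1 = −171·1367 + 413·566
So 566⁻¹ ≡ 413 (mod 1367).
Then x ≡ 413·566 ≡ 1 (mod 1367); the smallest non-negative solution is x = 1.

1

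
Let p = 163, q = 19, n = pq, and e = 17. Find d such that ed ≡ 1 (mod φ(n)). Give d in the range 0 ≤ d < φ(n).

2573

φ(n) = (p−1)(q−1) = 162·18 = 2916.
Need d with 17·d ≡ 1 (mod 2916). Apply the extended Euclidean algorithm:
2916 = 171*17 + 9
17 = 1*9 + 8
9 = 1*8 + 1
8 = 8*1 + 0
Back-substitute:
1 = 9 − 8
1 = −17 + 2·9
1 = 2·2916 − 343·17
So 17·(-343) ≡ 1 (mod 2916), hence d ≡ -343 ≡ 2573 (mod 2916).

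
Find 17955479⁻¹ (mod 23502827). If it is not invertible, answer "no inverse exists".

gcd(23502827, 17955479) by repeated division:
23502827 = 1*17955479 + 5547348
17955479 = 3*5547348 + 1313435
5547348 = 4*1313435 + 293608
1313435 = 4*293608 + 139003
293608 = 2*139003 + 15602
139003 = 8*15602 + 14187
15602 = 1*14187 + 1415
14187 = 10*1415 + 37
1415 = 38*37 + 9
37 = 4*9 + 1
9 = 9*1 + 0
gcd = 1, so the inverse exists. Back-substitute:
1 = 37 − 4·9
1 = −4·1415 + 153·37
1 = 153·14187 − 1534·1415
1 = −1534·15602 + 1687·14187
1 = 1687·139003 − 15030·15602
1 = −15030·293608 + 31747·139003
1 = 31747·1313435 − 142018·293608
1 = −142018·5547348 + 599819·1313435
1 = 599819·17955479 − 1941475·5547348
1 = −1941475·23502827 + 2541294·17955479
So 17955479·2541294 ≡ 1 (mod 23502827).

2541294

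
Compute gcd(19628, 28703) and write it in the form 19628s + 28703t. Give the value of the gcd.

1

Apply Euclid's algorithm to 28703 and 19628:
28703 = 1·19628 + 9075
19628 = 2·9075 + 1478
9075 = 6·1478 + 207
1478 = 7·207 + 29
207 = 7·29 + 4
29 = 7·4 + 1
4 = 4·1 + 0
gcd(19628, 28703) = 1.
Express as a combination:
1 = 29 − 7·4
1 = −7·207 + 50·29
1 = 50·1478 − 357·207
1 = −357·9075 + 2192·1478
1 = 2192·19628 − 4741·9075
1 = −4741·28703 + 6933·19628
So 1 = (-4741)·28703 + (6933)·19628.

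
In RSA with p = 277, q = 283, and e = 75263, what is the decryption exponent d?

3575

φ(n) = (p−1)(q−1) = 276·282 = 77832.
Need d with 75263·d ≡ 1 (mod 77832). Apply the extended Euclidean algorithm:
77832 = 1·75263 + 2569
75263 = 29·2569 + 762
2569 = 3·762 + 283
762 = 2·283 + 196
283 = 1·196 + 87
196 = 2·87 + 22
87 = 3·22 + 21
22 = 1·21 + 1
21 = 21·1 + 0
Back-substitute:
1 = 22 − 21
1 = −87 + 4·22
1 = 4·196 − 9·87
1 = −9·283 + 13·196
1 = 13·762 − 35·283
1 = −35·2569 + 118·762
1 = 118·75263 − 3457·2569
1 = −3457·77832 + 3575·75263
So 75263·3575 ≡ 1 (mod 77832), hence d = 3575.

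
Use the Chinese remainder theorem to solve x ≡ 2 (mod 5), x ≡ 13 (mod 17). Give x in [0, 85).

47

Write x = 2 + 5·k. Then 5·k ≡ 13 − 2 ≡ 11 (mod 17).
Need 5⁻¹ mod 17. Extended Euclid on (17, 5):
17 = 3*5 + 2
5 = 2*2 + 1
2 = 2*1 + 0
Back-substitute:
1 = 5 − 2·2
1 = −2·17 + 7·5
5⁻¹ ≡ 7 (mod 17), so k ≡ 7·11 ≡ 9 (mod 17).
x = 2 + 5·9 = 47.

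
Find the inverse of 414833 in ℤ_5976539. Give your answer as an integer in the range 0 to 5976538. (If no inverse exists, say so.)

831981

Apply the Euclidean algorithm to 5976539 and 414833:
5976539 = 14·414833 + 168877
414833 = 2·168877 + 77079
168877 = 2·77079 + 14719
77079 = 5·14719 + 3484
14719 = 4·3484 + 783
3484 = 4·783 + 352
783 = 2·352 + 79
352 = 4·79 + 36
79 = 2·36 + 7
36 = 5·7 + 1
7 = 7·1 + 0
The gcd is 1. Working backward:
1 = 36 − 5·7
1 = −5·79 + 11·36
1 = 11·352 − 49·79
1 = −49·783 + 109·352
1 = 109·3484 − 485·783
1 = −485·14719 + 2049·3484
1 = 2049·77079 − 10730·14719
1 = −10730·168877 + 23509·77079
1 = 23509·414833 − 57748·168877
1 = −57748·5976539 + 831981·414833
So 414833·831981 ≡ 1 (mod 5976539).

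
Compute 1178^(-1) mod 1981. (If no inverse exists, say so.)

Apply the Euclidean algorithm to 1981 and 1178:
1981 = 1*1178 + 803
1178 = 1*803 + 375
803 = 2*375 + 53
375 = 7*53 + 4
53 = 13*4 + 1
4 = 4*1 + 0
The gcd is 1. Working backward:
1 = 53 − 13·4
1 = −13·375 + 92·53
1 = 92·803 − 197·375
1 = −197·1178 + 289·803
1 = 289·1981 − 486·1178
So 1178·(-486) ≡ 1 (mod 1981), and -486 ≡ 1495 (mod 1981).

1495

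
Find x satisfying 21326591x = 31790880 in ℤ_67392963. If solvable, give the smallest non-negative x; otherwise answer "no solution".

1765755

First find gcd(21326591, 67392963):
67392963 = 3*21326591 + 3413190
21326591 = 6*3413190 + 847451
3413190 = 4*847451 + 23386
847451 = 36*23386 + 5555
23386 = 4*5555 + 1166
5555 = 4*1166 + 891
1166 = 1*891 + 275
891 = 3*275 + 66
275 = 4*66 + 11
66 = 6*11 + 0
gcd = 11 and 11 | 31790880, so solutions exist. Divide through by 11: 1938781x ≡ 2890080 (mod 6126633).
Now find 1938781⁻¹ mod 6126633:
6126633 = 3·1938781 + 310290
1938781 = 6·310290 + 77041
310290 = 4·77041 + 2126
77041 = 36·2126 + 505
2126 = 4·505 + 106
505 = 4·106 + 81
106 = 1·81 + 25
81 = 3·25 + 6
25 = 4·6 + 1
6 = 6·1 + 0
Back-substitute:
1 = 25 − 4·6
1 = −4·81 + 13·25
1 = 13·106 − 17·81
1 = −17·505 + 81·106
1 = 81·2126 − 341·505
1 = −341·77041 + 12357·2126
1 = 12357·310290 − 49769·77041
1 = −49769·1938781 + 310971·310290
1 = 310971·6126633 − 982682·1938781
So 1938781·(-982682) ≡ 1 (mod 6126633), i.e. 1938781⁻¹ ≡ 5143951.
Then x ≡ 5143951·2890080 ≡ 1765755 (mod 6126633); the smallest non-negative solution is x = 1765755.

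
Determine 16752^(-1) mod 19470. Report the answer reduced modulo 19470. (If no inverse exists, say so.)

no inverse exists

Compute gcd(16752, 19470):
19470 = 1*16752 + 2718
16752 = 6*2718 + 444
2718 = 6*444 + 54
444 = 8*54 + 12
54 = 4*12 + 6
12 = 2*6 + 0
The gcd is 6, not 1, hence no inverse exists.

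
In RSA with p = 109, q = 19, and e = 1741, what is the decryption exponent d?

φ(n) = (p−1)(q−1) = 108·18 = 1944.
Need d with 1741·d ≡ 1 (mod 1944). Apply the extended Euclidean algorithm:
1944 = 1×1741 + 203
1741 = 8×203 + 117
203 = 1×117 + 86
117 = 1×86 + 31
86 = 2×31 + 24
31 = 1×24 + 7
24 = 3×7 + 3
7 = 2×3 + 1
3 = 3×1 + 0
Back-substitute:
1 = 7 − 2·3
1 = −2·24 + 7·7
1 = 7·31 − 9·24
1 = −9·86 + 25·31
1 = 25·117 − 34·86
1 = −34·203 + 59·117
1 = 59·1741 − 506·203
1 = −506·1944 + 565·1741
So 1741·565 ≡ 1 (mod 1944), hence d = 565.

565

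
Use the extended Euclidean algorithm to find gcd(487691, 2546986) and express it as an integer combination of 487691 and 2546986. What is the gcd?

Repeated division:
2546986 = 5*487691 + 108531
487691 = 4*108531 + 53567
108531 = 2*53567 + 1397
53567 = 38*1397 + 481
1397 = 2*481 + 435
481 = 1*435 + 46
435 = 9*46 + 21
46 = 2*21 + 4
21 = 5*4 + 1
4 = 4*1 + 0
gcd(487691, 2546986) = 1.
Working backward:
1 = 21 − 5·4
1 = −5·46 + 11·21
1 = 11·435 − 104·46
1 = −104·481 + 115·435
1 = 115·1397 − 334·481
1 = −334·53567 + 12807·1397
1 = 12807·108531 − 25948·53567
1 = −25948·487691 + 116599·108531
1 = 116599·2546986 − 608943·487691
So 1 = (116599)·2546986 + (-608943)·487691.

1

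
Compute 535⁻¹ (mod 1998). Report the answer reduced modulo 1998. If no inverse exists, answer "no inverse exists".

Run Euclid on (1998, 535):
1998 = 3×535 + 393
535 = 1×393 + 142
393 = 2×142 + 109
142 = 1×109 + 33
109 = 3×33 + 10
33 = 3×10 + 3
10 = 3×3 + 1
3 = 3×1 + 0
The gcd is 1. Working backward:
1 = 10 − 3·3
1 = −3·33 + 10·10
1 = 10·109 − 33·33
1 = −33·142 + 43·109
1 = 43·393 − 119·142
1 = −119·535 + 162·393
1 = 162·1998 − 605·535
So 535·(-605) ≡ 1 (mod 1998), and -605 ≡ 1393 (mod 1998).

1393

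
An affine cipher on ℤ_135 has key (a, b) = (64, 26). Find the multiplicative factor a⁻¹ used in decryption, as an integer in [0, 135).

19

Extended Euclidean algorithm:
135 = 2×64 + 7
64 = 9×7 + 1
7 = 7×1 + 0
Since gcd(64, 135) = 1, back-substitute to write 1 as a combination:
1 = 64 − 9·7
1 = −9·135 + 19·64
So 64·19 ≡ 1 (mod 135).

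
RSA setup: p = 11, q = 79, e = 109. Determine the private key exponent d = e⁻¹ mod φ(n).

φ(n) = (p−1)(q−1) = 10·78 = 780.
Need d with 109·d ≡ 1 (mod 780). Apply the extended Euclidean algorithm:
780 = 7*109 + 17
109 = 6*17 + 7
17 = 2*7 + 3
7 = 2*3 + 1
3 = 3*1 + 0
Back-substitute:
1 = 7 − 2·3
1 = −2·17 + 5·7
1 = 5·109 − 32·17
1 = −32·780 + 229·109
So 109·229 ≡ 1 (mod 780), hence d = 229.

229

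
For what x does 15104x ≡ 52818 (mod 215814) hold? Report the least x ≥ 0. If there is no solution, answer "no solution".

104667

First find gcd(15104, 215814):
215814 = 14×15104 + 4358
15104 = 3×4358 + 2030
4358 = 2×2030 + 298
2030 = 6×298 + 242
298 = 1×242 + 56
242 = 4×56 + 18
56 = 3×18 + 2
18 = 9×2 + 0
gcd = 2 and 2 | 52818, so solutions exist. Divide through by 2: 7552x ≡ 26409 (mod 107907).
Now find 7552⁻¹ mod 107907:
107907 = 14·7552 + 2179
7552 = 3·2179 + 1015
2179 = 2·1015 + 149
1015 = 6·149 + 121
149 = 1·121 + 28
121 = 4·28 + 9
28 = 3·9 + 1
9 = 9·1 + 0
Back-substitute:
1 = 28 − 3·9
1 = −3·121 + 13·28
1 = 13·149 − 16·121
1 = −16·1015 + 109·149
1 = 109·2179 − 234·1015
1 = −234·7552 + 811·2179
1 = 811·107907 − 11588·7552
So 7552·(-11588) ≡ 1 (mod 107907), i.e. 7552⁻¹ ≡ 96319.
Then x ≡ 96319·26409 ≡ 104667 (mod 107907); the smallest non-negative solution is x = 104667.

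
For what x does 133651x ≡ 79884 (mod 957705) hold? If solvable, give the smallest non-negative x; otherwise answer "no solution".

18309

First find gcd(133651, 957705):
957705 = 7*133651 + 22148
133651 = 6*22148 + 763
22148 = 29*763 + 21
763 = 36*21 + 7
21 = 3*7 + 0
gcd = 7 and 7 | 79884, so solutions exist. Divide through by 7: 19093x ≡ 11412 (mod 136815).
Now find 19093⁻¹ mod 136815:
136815 = 7·19093 + 3164
19093 = 6·3164 + 109
3164 = 29·109 + 3
109 = 36·3 + 1
3 = 3·1 + 0
Back-substitute:
1 = 109 − 36·3
1 = −36·3164 + 1045·109
1 = 1045·19093 − 6306·3164
1 = −6306·136815 + 45187·19093
So 19093⁻¹ ≡ 45187 (mod 136815).
Then x ≡ 45187·11412 ≡ 18309 (mod 136815); the smallest non-negative solution is x = 18309.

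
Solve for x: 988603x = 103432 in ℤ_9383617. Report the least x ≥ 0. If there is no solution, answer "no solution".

420050

First find gcd(988603, 9383617):
9383617 = 9·988603 + 486190
988603 = 2·486190 + 16223
486190 = 29·16223 + 15723
16223 = 1·15723 + 500
15723 = 31·500 + 223
500 = 2·223 + 54
223 = 4·54 + 7
54 = 7·7 + 5
7 = 1·5 + 2
5 = 2·2 + 1
2 = 2·1 + 0
gcd = 1, so a unique solution mod 9383617 exists.
Back-substitute for the Bézout coefficients:
1 = 5 − 2·2
1 = −2·7 + 3·5
1 = 3·54 − 23·7
1 = −23·223 + 95·54
1 = 95·500 − 213·223
1 = −213·15723 + 6698·500
1 = 6698·16223 − 6911·15723
1 = −6911·486190 + 207117·16223
1 = 207117·988603 − 421145·486190
1 = −421145·9383617 + 3997422·988603
So 988603·(3997422) ≡ 1 (mod 9383617), giving 988603⁻¹ ≡ 3997422.
x ≡ 988603⁻¹·103432 ≡ 3997422·103432 ≡ 420050 (mod 9383617).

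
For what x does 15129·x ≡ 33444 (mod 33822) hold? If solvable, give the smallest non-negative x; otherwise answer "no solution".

First find gcd(15129, 33822):
33822 = 2×15129 + 3564
15129 = 4×3564 + 873
3564 = 4×873 + 72
873 = 12×72 + 9
72 = 8×9 + 0
gcd = 9 and 9 | 33444, so solutions exist. Divide through by 9: 1681x ≡ 3716 (mod 3758).
Now find 1681⁻¹ mod 3758:
3758 = 2·1681 + 396
1681 = 4·396 + 97
396 = 4·97 + 8
97 = 12·8 + 1
8 = 8·1 + 0
Back-substitute:
1 = 97 − 12·8
1 = −12·396 + 49·97
1 = 49·1681 − 208·396
1 = −208·3758 + 465·1681
So 1681⁻¹ ≡ 465 (mod 3758).
Then x ≡ 465·3716 ≡ 3018 (mod 3758); the smallest non-negative solution is x = 3018.

3018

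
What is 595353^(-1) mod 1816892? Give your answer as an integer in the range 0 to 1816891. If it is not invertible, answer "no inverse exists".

no inverse exists

Compute gcd(595353, 1816892):
1816892 = 3·595353 + 30833
595353 = 19·30833 + 9526
30833 = 3·9526 + 2255
9526 = 4·2255 + 506
2255 = 4·506 + 231
506 = 2·231 + 44
231 = 5·44 + 11
44 = 4·11 + 0
The gcd is 11, not 1, hence no inverse exists.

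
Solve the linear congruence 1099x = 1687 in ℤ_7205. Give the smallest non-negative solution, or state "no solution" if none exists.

First find gcd(1099, 7205):
7205 = 6·1099 + 611
1099 = 1·611 + 488
611 = 1·488 + 123
488 = 3·123 + 119
123 = 1·119 + 4
119 = 29·4 + 3
4 = 1·3 + 1
3 = 3·1 + 0
gcd = 1, so a unique solution mod 7205 exists.
Back-substitute for the Bézout coefficients:
1 = 4 − 3
1 = −119 + 30·4
1 = 30·123 − 31·119
1 = −31·488 + 123·123
1 = 123·611 − 154·488
1 = −154·1099 + 277·611
1 = 277·7205 − 1816·1099
So 1099·(-1816) ≡ 1 (mod 7205), giving 1099⁻¹ ≡ 5389.
x ≡ 1099⁻¹·1687 ≡ 5389·1687 ≡ 5738 (mod 7205).

5738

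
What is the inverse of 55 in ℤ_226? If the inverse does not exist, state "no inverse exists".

Extended Euclidean algorithm:
226 = 4·55 + 6
55 = 9·6 + 1
6 = 6·1 + 0
The gcd is 1. Working backward:
1 = 55 − 9·6
1 = −9·226 + 37·55
So 55·37 ≡ 1 (mod 226).

37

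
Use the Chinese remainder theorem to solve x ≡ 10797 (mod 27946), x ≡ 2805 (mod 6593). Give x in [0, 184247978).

Write x = 10797 + 27946·k. Then 27946·k ≡ 2805 − 10797 ≡ 5194 (mod 6593).
Need 27946⁻¹ mod 6593. Extended Euclid on (6593, 1574):
6593 = 4*1574 + 297
1574 = 5*297 + 89
297 = 3*89 + 30
89 = 2*30 + 29
30 = 1*29 + 1
29 = 29*1 + 0
Back-substitute:
1 = 30 − 29
1 = −89 + 3·30
1 = 3·297 − 10·89
1 = −10·1574 + 53·297
1 = 53·6593 − 222·1574
27946⁻¹ ≡ 6371 (mod 6593), so k ≡ 6371·5194 ≡ 707 (mod 6593).
x = 10797 + 27946·707 = 19768619.

19768619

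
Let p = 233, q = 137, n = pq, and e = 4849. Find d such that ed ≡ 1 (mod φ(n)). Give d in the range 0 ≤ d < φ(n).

24017

φ(n) = (p−1)(q−1) = 232·136 = 31552.
Need d with 4849·d ≡ 1 (mod 31552). Apply the extended Euclidean algorithm:
31552 = 6·4849 + 2458
4849 = 1·2458 + 2391
2458 = 1·2391 + 67
2391 = 35·67 + 46
67 = 1·46 + 21
46 = 2·21 + 4
21 = 5·4 + 1
4 = 4·1 + 0
Back-substitute:
1 = 21 − 5·4
1 = −5·46 + 11·21
1 = 11·67 − 16·46
1 = −16·2391 + 571·67
1 = 571·2458 − 587·2391
1 = −587·4849 + 1158·2458
1 = 1158·31552 − 7535·4849
So 4849·(-7535) ≡ 1 (mod 31552), hence d ≡ -7535 ≡ 24017 (mod 31552).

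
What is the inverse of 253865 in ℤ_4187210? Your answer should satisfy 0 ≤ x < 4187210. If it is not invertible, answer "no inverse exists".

Compute gcd(253865, 4187210):
4187210 = 16×253865 + 125370
253865 = 2×125370 + 3125
125370 = 40×3125 + 370
3125 = 8×370 + 165
370 = 2×165 + 40
165 = 4×40 + 5
40 = 8×5 + 0
The gcd is 5, not 1, hence no inverse exists.

no inverse exists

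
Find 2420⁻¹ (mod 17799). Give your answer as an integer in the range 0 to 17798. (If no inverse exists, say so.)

9863

Extended Euclidean algorithm:
17799 = 7×2420 + 859
2420 = 2×859 + 702
859 = 1×702 + 157
702 = 4×157 + 74
157 = 2×74 + 9
74 = 8×9 + 2
9 = 4×2 + 1
2 = 2×1 + 0
Since gcd(2420, 17799) = 1, back-substitute to write 1 as a combination:
1 = 9 − 4·2
1 = −4·74 + 33·9
1 = 33·157 − 70·74
1 = −70·702 + 313·157
1 = 313·859 − 383·702
1 = −383·2420 + 1079·859
1 = 1079·17799 − 7936·2420
Hence 2420⁻¹ ≡ -7936 ≡ 9863 (mod 17799).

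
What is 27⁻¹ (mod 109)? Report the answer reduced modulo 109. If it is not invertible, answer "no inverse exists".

105

Extended Euclidean algorithm:
109 = 4*27 + 1
27 = 27*1 + 0
gcd = 1, so the inverse exists. Back-substitute:
1 = 109 − 4·27
Thus 27·(-4) ≡ 1 (mod 109); reducing, -4 mod 109 = 105.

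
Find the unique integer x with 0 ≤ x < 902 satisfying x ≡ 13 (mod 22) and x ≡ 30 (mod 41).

563

Write x = 13 + 22·k. Then 22·k ≡ 30 − 13 ≡ 17 (mod 41).
Need 22⁻¹ mod 41. Extended Euclid on (41, 22):
41 = 1*22 + 19
22 = 1*19 + 3
19 = 6*3 + 1
3 = 3*1 + 0
Back-substitute:
1 = 19 − 6·3
1 = −6·22 + 7·19
1 = 7·41 − 13·22
22⁻¹ ≡ 28 (mod 41), so k ≡ 28·17 ≡ 25 (mod 41).
x = 13 + 22·25 = 563.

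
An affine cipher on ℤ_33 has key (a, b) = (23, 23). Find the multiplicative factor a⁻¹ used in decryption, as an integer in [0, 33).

Run Euclid on (33, 23):
33 = 1*23 + 10
23 = 2*10 + 3
10 = 3*3 + 1
3 = 3*1 + 0
Since gcd(23, 33) = 1, back-substitute to write 1 as a combination:
1 = 10 − 3·3
1 = −3·23 + 7·10
1 = 7·33 − 10·23
Hence 23⁻¹ ≡ -10 ≡ 23 (mod 33).

23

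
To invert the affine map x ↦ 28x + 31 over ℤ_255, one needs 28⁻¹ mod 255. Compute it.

82

gcd(255, 28) by repeated division:
255 = 9×28 + 3
28 = 9×3 + 1
3 = 3×1 + 0
Since gcd(28, 255) = 1, back-substitute to write 1 as a combination:
1 = 28 − 9·3
1 = −9·255 + 82·28
So 28·82 ≡ 1 (mod 255).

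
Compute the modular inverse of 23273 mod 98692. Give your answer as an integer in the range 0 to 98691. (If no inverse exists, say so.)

Run Euclid on (98692, 23273):
98692 = 4·23273 + 5600
23273 = 4·5600 + 873
5600 = 6·873 + 362
873 = 2·362 + 149
362 = 2·149 + 64
149 = 2·64 + 21
64 = 3·21 + 1
21 = 21·1 + 0
Since gcd(23273, 98692) = 1, back-substitute to write 1 as a combination:
1 = 64 − 3·21
1 = −3·149 + 7·64
1 = 7·362 − 17·149
1 = −17·873 + 41·362
1 = 41·5600 − 263·873
1 = −263·23273 + 1093·5600
1 = 1093·98692 − 4635·23273
Hence 23273⁻¹ ≡ -4635 ≡ 94057 (mod 98692).

94057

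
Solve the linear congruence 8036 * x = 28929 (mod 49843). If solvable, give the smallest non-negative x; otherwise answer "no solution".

First find gcd(8036, 49843):
49843 = 6·8036 + 1627
8036 = 4·1627 + 1528
1627 = 1·1528 + 99
1528 = 15·99 + 43
99 = 2·43 + 13
43 = 3·13 + 4
13 = 3·4 + 1
4 = 4·1 + 0
gcd = 1, so a unique solution mod 49843 exists.
Back-substitute for the Bézout coefficients:
1 = 13 − 3·4
1 = −3·43 + 10·13
1 = 10·99 − 23·43
1 = −23·1528 + 355·99
1 = 355·1627 − 378·1528
1 = −378·8036 + 1867·1627
1 = 1867·49843 − 11580·8036
So 8036·(-11580) ≡ 1 (mod 49843), giving 8036⁻¹ ≡ 38263.
x ≡ 8036⁻¹·28929 ≡ 38263·28929 ≡ 46826 (mod 49843).

46826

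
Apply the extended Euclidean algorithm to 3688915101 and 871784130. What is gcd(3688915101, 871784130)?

Repeated division:
3688915101 = 4×871784130 + 201778581
871784130 = 4×201778581 + 64669806
201778581 = 3×64669806 + 7769163
64669806 = 8×7769163 + 2516502
7769163 = 3×2516502 + 219657
2516502 = 11×219657 + 100275
219657 = 2×100275 + 19107
100275 = 5×19107 + 4740
19107 = 4×4740 + 147
4740 = 32×147 + 36
147 = 4×36 + 3
36 = 12×3 + 0
gcd(3688915101, 871784130) = 3.
Back-substituting:
3 = 147 − 4·36
3 = −4·4740 + 129·147
3 = 129·19107 − 520·4740
3 = −520·100275 + 2729·19107
3 = 2729·219657 − 5978·100275
3 = −5978·2516502 + 68487·219657
3 = 68487·7769163 − 211439·2516502
3 = −211439·64669806 + 1759999·7769163
3 = 1759999·201778581 − 5491436·64669806
3 = −5491436·871784130 + 23725743·201778581
3 = 23725743·3688915101 − 100394408·871784130
So 3 = (23725743)·3688915101 + (-100394408)·871784130.

3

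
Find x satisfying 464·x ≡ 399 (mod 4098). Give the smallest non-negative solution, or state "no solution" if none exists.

gcd(464, 4098):
4098 = 8*464 + 386
464 = 1*386 + 78
386 = 4*78 + 74
78 = 1*74 + 4
74 = 18*4 + 2
4 = 2*2 + 0
gcd = 2, but 2 ∤ 399, so the congruence has no solution.

no solution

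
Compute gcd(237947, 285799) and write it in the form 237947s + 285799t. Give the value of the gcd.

1

Apply Euclid's algorithm to 285799 and 237947:
285799 = 1·237947 + 47852
237947 = 4·47852 + 46539
47852 = 1·46539 + 1313
46539 = 35·1313 + 584
1313 = 2·584 + 145
584 = 4·145 + 4
145 = 36·4 + 1
4 = 4·1 + 0
gcd(237947, 285799) = 1.
Working backward:
1 = 145 − 36·4
1 = −36·584 + 145·145
1 = 145·1313 − 326·584
1 = −326·46539 + 11555·1313
1 = 11555·47852 − 11881·46539
1 = −11881·237947 + 59079·47852
1 = 59079·285799 − 70960·237947
So 1 = (59079)·285799 + (-70960)·237947.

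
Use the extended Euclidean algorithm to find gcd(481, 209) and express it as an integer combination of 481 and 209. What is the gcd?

1

Repeated division:
481 = 2·209 + 63
209 = 3·63 + 20
63 = 3·20 + 3
20 = 6·3 + 2
3 = 1·2 + 1
2 = 2·1 + 0
gcd(481, 209) = 1.
Express as a combination:
1 = 3 − 2
1 = −20 + 7·3
1 = 7·63 − 22·20
1 = −22·209 + 73·63
1 = 73·481 − 168·209
So 1 = (73)·481 + (-168)·209.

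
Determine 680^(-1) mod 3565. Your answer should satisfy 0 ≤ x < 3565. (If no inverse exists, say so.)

Euclidean algorithm on 3565, 680:
3565 = 5*680 + 165
680 = 4*165 + 20
165 = 8*20 + 5
20 = 4*5 + 0
The gcd is 5, not 1, hence no inverse exists.

no inverse exists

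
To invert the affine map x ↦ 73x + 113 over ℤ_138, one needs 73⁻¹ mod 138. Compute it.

gcd(138, 73) by repeated division:
138 = 1×73 + 65
73 = 1×65 + 8
65 = 8×8 + 1
8 = 8×1 + 0
gcd = 1, so the inverse exists. Back-substitute:
1 = 65 − 8·8
1 = −8·73 + 9·65
1 = 9·138 − 17·73
Thus 73·(-17) ≡ 1 (mod 138); reducing, -17 mod 138 = 121.

121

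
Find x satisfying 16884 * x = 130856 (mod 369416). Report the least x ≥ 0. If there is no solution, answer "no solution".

81772

First find gcd(16884, 369416):
369416 = 21·16884 + 14852
16884 = 1·14852 + 2032
14852 = 7·2032 + 628
2032 = 3·628 + 148
628 = 4·148 + 36
148 = 4·36 + 4
36 = 9·4 + 0
gcd = 4 and 4 | 130856, so solutions exist. Divide through by 4: 4221x ≡ 32714 (mod 92354).
Now find 4221⁻¹ mod 92354:
92354 = 21·4221 + 3713
4221 = 1·3713 + 508
3713 = 7·508 + 157
508 = 3·157 + 37
157 = 4·37 + 9
37 = 4·9 + 1
9 = 9·1 + 0
Back-substitute:
1 = 37 − 4·9
1 = −4·157 + 17·37
1 = 17·508 − 55·157
1 = −55·3713 + 402·508
1 = 402·4221 − 457·3713
1 = −457·92354 + 9999·4221
So 4221⁻¹ ≡ 9999 (mod 92354).
Then x ≡ 9999·32714 ≡ 81772 (mod 92354); the smallest non-negative solution is x = 81772.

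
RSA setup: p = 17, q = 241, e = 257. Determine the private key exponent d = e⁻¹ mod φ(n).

φ(n) = (p−1)(q−1) = 16·240 = 3840.
Need d with 257·d ≡ 1 (mod 3840). Apply the extended Euclidean algorithm:
3840 = 14*257 + 242
257 = 1*242 + 15
242 = 16*15 + 2
15 = 7*2 + 1
2 = 2*1 + 0
Back-substitute:
1 = 15 − 7·2
1 = −7·242 + 113·15
1 = 113·257 − 120·242
1 = −120·3840 + 1793·257
So 257·1793 ≡ 1 (mod 3840), hence d = 1793.

1793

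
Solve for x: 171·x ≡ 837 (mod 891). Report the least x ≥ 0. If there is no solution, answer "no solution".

First find gcd(171, 891):
891 = 5×171 + 36
171 = 4×36 + 27
36 = 1×27 + 9
27 = 3×9 + 0
gcd = 9 and 9 | 837, so solutions exist. Divide through by 9: 19x ≡ 93 (mod 99).
Now find 19⁻¹ mod 99:
99 = 5*19 + 4
19 = 4*4 + 3
4 = 1*3 + 1
3 = 3*1 + 0
Back-substitute:
1 = 4 − 3
1 = −19 + 5·4
1 = 5·99 − 26·19
So 19·(-26) ≡ 1 (mod 99), i.e. 19⁻¹ ≡ 73.
Then x ≡ 73·93 ≡ 57 (mod 99); the smallest non-negative solution is x = 57.

57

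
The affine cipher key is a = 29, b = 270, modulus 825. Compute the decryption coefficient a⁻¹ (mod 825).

569

Apply the Euclidean algorithm to 825 and 29:
825 = 28*29 + 13
29 = 2*13 + 3
13 = 4*3 + 1
3 = 3*1 + 0
Since gcd(29, 825) = 1, back-substitute to write 1 as a combination:
1 = 13 − 4·3
1 = −4·29 + 9·13
1 = 9·825 − 256·29
So 29·(-256) ≡ 1 (mod 825), and -256 ≡ 569 (mod 825).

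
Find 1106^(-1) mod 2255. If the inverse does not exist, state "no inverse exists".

gcd(2255, 1106) by repeated division:
2255 = 2·1106 + 43
1106 = 25·43 + 31
43 = 1·31 + 12
31 = 2·12 + 7
12 = 1·7 + 5
7 = 1·5 + 2
5 = 2·2 + 1
2 = 2·1 + 0
Since gcd(1106, 2255) = 1, back-substitute to write 1 as a combination:
1 = 5 − 2·2
1 = −2·7 + 3·5
1 = 3·12 − 5·7
1 = −5·31 + 13·12
1 = 13·43 − 18·31
1 = −18·1106 + 463·43
1 = 463·2255 − 944·1106
Hence 1106⁻¹ ≡ -944 ≡ 1311 (mod 2255).

1311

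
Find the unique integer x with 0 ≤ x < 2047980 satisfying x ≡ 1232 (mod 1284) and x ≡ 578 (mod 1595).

1637048

Write x = 1232 + 1284·k. Then 1284·k ≡ 578 − 1232 ≡ 941 (mod 1595).
Need 1284⁻¹ mod 1595. Extended Euclid on (1595, 1284):
1595 = 1*1284 + 311
1284 = 4*311 + 40
311 = 7*40 + 31
40 = 1*31 + 9
31 = 3*9 + 4
9 = 2*4 + 1
4 = 4*1 + 0
Back-substitute:
1 = 9 − 2·4
1 = −2·31 + 7·9
1 = 7·40 − 9·31
1 = −9·311 + 70·40
1 = 70·1284 − 289·311
1 = −289·1595 + 359·1284
1284⁻¹ ≡ 359 (mod 1595), so k ≡ 359·941 ≡ 1274 (mod 1595).
x = 1232 + 1284·1274 = 1637048.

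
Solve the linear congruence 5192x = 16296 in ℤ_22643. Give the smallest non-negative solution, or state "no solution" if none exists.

First find gcd(5192, 22643):
22643 = 4×5192 + 1875
5192 = 2×1875 + 1442
1875 = 1×1442 + 433
1442 = 3×433 + 143
433 = 3×143 + 4
143 = 35×4 + 3
4 = 1×3 + 1
3 = 3×1 + 0
gcd = 1, so a unique solution mod 22643 exists.
Back-substitute for the Bézout coefficients:
1 = 4 − 3
1 = −143 + 36·4
1 = 36·433 − 109·143
1 = −109·1442 + 363·433
1 = 363·1875 − 472·1442
1 = −472·5192 + 1307·1875
1 = 1307·22643 − 5700·5192
So 5192·(-5700) ≡ 1 (mod 22643), giving 5192⁻¹ ≡ 16943.
x ≡ 5192⁻¹·16296 ≡ 16943·16296 ≡ 17029 (mod 22643).

17029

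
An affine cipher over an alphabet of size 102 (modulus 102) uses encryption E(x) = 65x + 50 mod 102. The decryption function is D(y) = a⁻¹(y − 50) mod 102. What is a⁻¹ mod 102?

11

Apply the Euclidean algorithm to 102 and 65:
102 = 1·65 + 37
65 = 1·37 + 28
37 = 1·28 + 9
28 = 3·9 + 1
9 = 9·1 + 0
The gcd is 1. Working backward:
1 = 28 − 3·9
1 = −3·37 + 4·28
1 = 4·65 − 7·37
1 = −7·102 + 11·65
So 65·11 ≡ 1 (mod 102).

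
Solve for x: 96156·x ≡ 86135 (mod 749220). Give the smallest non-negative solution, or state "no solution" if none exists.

gcd(96156, 749220):
749220 = 7*96156 + 76128
96156 = 1*76128 + 20028
76128 = 3*20028 + 16044
20028 = 1*16044 + 3984
16044 = 4*3984 + 108
3984 = 36*108 + 96
108 = 1*96 + 12
96 = 8*12 + 0
gcd = 12, but 12 ∤ 86135, so the congruence has no solution.

no solution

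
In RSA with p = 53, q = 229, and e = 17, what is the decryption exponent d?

8369

φ(n) = (p−1)(q−1) = 52·228 = 11856.
Need d with 17·d ≡ 1 (mod 11856). Apply the extended Euclidean algorithm:
11856 = 697·17 + 7
17 = 2·7 + 3
7 = 2·3 + 1
3 = 3·1 + 0
Back-substitute:
1 = 7 − 2·3
1 = −2·17 + 5·7
1 = 5·11856 − 3487·17
So 17·(-3487) ≡ 1 (mod 11856), hence d ≡ -3487 ≡ 8369 (mod 11856).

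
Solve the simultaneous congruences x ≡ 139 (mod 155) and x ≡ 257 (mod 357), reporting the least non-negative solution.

48809

Write x = 139 + 155·k. Then 155·k ≡ 257 − 139 ≡ 118 (mod 357).
Need 155⁻¹ mod 357. Extended Euclid on (357, 155):
357 = 2*155 + 47
155 = 3*47 + 14
47 = 3*14 + 5
14 = 2*5 + 4
5 = 1*4 + 1
4 = 4*1 + 0
Back-substitute:
1 = 5 − 4
1 = −14 + 3·5
1 = 3·47 − 10·14
1 = −10·155 + 33·47
1 = 33·357 − 76·155
155⁻¹ ≡ 281 (mod 357), so k ≡ 281·118 ≡ 314 (mod 357).
x = 139 + 155·314 = 48809.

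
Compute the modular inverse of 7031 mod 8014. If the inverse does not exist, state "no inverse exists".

5503

gcd(8014, 7031) by repeated division:
8014 = 1·7031 + 983
7031 = 7·983 + 150
983 = 6·150 + 83
150 = 1·83 + 67
83 = 1·67 + 16
67 = 4·16 + 3
16 = 5·3 + 1
3 = 3·1 + 0
The gcd is 1. Working backward:
1 = 16 − 5·3
1 = −5·67 + 21·16
1 = 21·83 − 26·67
1 = −26·150 + 47·83
1 = 47·983 − 308·150
1 = −308·7031 + 2203·983
1 = 2203·8014 − 2511·7031
Thus 7031·(-2511) ≡ 1 (mod 8014); reducing, -2511 mod 8014 = 5503.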